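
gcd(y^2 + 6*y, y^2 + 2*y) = y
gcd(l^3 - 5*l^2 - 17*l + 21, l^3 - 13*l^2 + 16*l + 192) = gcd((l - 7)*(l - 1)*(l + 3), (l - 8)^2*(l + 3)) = l + 3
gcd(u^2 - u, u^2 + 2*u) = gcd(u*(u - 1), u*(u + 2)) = u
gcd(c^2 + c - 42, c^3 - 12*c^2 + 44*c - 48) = c - 6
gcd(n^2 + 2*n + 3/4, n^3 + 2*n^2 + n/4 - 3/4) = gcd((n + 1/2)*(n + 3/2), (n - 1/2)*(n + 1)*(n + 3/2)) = n + 3/2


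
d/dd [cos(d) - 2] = -sin(d)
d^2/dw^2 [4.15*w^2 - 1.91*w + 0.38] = 8.30000000000000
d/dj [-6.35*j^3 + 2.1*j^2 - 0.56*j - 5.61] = -19.05*j^2 + 4.2*j - 0.56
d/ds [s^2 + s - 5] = 2*s + 1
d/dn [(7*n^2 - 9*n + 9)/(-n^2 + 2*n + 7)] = (5*n^2 + 116*n - 81)/(n^4 - 4*n^3 - 10*n^2 + 28*n + 49)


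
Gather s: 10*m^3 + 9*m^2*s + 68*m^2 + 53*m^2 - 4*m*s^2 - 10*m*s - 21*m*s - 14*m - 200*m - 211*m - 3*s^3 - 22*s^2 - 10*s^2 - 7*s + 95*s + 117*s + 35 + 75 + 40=10*m^3 + 121*m^2 - 425*m - 3*s^3 + s^2*(-4*m - 32) + s*(9*m^2 - 31*m + 205) + 150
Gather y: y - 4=y - 4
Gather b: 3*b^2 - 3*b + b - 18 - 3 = 3*b^2 - 2*b - 21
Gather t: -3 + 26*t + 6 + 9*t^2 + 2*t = 9*t^2 + 28*t + 3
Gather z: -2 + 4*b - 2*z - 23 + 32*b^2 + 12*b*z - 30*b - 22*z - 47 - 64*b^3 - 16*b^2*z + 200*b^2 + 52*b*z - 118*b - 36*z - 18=-64*b^3 + 232*b^2 - 144*b + z*(-16*b^2 + 64*b - 60) - 90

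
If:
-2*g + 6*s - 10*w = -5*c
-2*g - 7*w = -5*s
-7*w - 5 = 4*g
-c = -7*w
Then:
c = 35/327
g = -835/654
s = -160/327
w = 5/327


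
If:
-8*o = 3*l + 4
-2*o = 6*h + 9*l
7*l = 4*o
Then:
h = 25/51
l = -4/17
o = -7/17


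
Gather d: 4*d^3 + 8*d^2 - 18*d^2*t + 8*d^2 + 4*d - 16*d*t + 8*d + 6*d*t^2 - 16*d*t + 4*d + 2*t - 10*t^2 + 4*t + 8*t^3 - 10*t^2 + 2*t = 4*d^3 + d^2*(16 - 18*t) + d*(6*t^2 - 32*t + 16) + 8*t^3 - 20*t^2 + 8*t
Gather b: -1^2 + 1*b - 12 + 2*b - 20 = 3*b - 33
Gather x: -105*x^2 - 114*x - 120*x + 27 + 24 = -105*x^2 - 234*x + 51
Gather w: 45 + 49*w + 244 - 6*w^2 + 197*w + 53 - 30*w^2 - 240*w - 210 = -36*w^2 + 6*w + 132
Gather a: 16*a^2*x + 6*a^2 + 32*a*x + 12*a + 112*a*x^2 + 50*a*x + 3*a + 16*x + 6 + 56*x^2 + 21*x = a^2*(16*x + 6) + a*(112*x^2 + 82*x + 15) + 56*x^2 + 37*x + 6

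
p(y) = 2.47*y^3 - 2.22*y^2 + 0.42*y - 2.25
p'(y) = 7.41*y^2 - 4.44*y + 0.42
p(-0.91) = -6.33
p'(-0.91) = 10.60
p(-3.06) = -95.09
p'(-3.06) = 83.39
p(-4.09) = -210.10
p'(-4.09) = 142.53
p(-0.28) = -2.60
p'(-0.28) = 2.24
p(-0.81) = -5.36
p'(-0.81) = 8.88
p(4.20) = 143.35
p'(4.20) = 112.48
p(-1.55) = -17.43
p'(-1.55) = 25.10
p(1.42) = 0.94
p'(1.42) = 9.06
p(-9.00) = -1986.48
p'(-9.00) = 640.59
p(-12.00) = -4595.13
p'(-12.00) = 1120.74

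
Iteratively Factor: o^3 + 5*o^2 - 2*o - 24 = (o + 4)*(o^2 + o - 6) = (o - 2)*(o + 4)*(o + 3)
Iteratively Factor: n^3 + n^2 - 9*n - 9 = (n + 3)*(n^2 - 2*n - 3) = (n + 1)*(n + 3)*(n - 3)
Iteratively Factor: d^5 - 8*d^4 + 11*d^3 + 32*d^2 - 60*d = (d - 5)*(d^4 - 3*d^3 - 4*d^2 + 12*d) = d*(d - 5)*(d^3 - 3*d^2 - 4*d + 12) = d*(d - 5)*(d - 3)*(d^2 - 4) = d*(d - 5)*(d - 3)*(d - 2)*(d + 2)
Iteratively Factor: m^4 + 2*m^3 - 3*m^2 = (m)*(m^3 + 2*m^2 - 3*m) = m*(m - 1)*(m^2 + 3*m) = m^2*(m - 1)*(m + 3)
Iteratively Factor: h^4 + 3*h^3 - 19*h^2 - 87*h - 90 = (h - 5)*(h^3 + 8*h^2 + 21*h + 18) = (h - 5)*(h + 3)*(h^2 + 5*h + 6) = (h - 5)*(h + 3)^2*(h + 2)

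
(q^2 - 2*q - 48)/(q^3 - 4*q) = (q^2 - 2*q - 48)/(q*(q^2 - 4))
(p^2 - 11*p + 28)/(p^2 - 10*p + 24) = (p - 7)/(p - 6)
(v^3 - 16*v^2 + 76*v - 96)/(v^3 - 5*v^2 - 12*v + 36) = (v - 8)/(v + 3)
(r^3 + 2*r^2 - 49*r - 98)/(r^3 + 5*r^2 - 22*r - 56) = (r - 7)/(r - 4)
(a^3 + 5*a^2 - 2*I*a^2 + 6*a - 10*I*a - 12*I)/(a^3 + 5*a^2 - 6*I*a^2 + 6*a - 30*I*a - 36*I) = (a - 2*I)/(a - 6*I)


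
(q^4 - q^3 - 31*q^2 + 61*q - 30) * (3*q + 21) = 3*q^5 + 18*q^4 - 114*q^3 - 468*q^2 + 1191*q - 630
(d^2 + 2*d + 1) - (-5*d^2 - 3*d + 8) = 6*d^2 + 5*d - 7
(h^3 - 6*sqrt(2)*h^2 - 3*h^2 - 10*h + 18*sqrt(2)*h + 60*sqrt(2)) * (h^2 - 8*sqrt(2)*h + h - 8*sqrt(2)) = h^5 - 14*sqrt(2)*h^4 - 2*h^4 + 28*sqrt(2)*h^3 + 83*h^3 - 202*h^2 + 182*sqrt(2)*h^2 - 1248*h + 140*sqrt(2)*h - 960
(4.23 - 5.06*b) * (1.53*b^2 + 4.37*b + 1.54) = -7.7418*b^3 - 15.6403*b^2 + 10.6927*b + 6.5142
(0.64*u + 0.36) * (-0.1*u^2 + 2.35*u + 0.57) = -0.064*u^3 + 1.468*u^2 + 1.2108*u + 0.2052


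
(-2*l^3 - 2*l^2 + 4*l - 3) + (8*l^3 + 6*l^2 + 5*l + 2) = 6*l^3 + 4*l^2 + 9*l - 1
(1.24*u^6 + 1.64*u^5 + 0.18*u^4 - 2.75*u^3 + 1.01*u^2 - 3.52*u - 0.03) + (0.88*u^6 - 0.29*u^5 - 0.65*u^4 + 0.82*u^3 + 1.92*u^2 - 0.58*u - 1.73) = 2.12*u^6 + 1.35*u^5 - 0.47*u^4 - 1.93*u^3 + 2.93*u^2 - 4.1*u - 1.76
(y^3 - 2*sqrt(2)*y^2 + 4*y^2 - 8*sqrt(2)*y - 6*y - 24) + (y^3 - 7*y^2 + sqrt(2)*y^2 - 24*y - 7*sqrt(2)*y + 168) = 2*y^3 - 3*y^2 - sqrt(2)*y^2 - 30*y - 15*sqrt(2)*y + 144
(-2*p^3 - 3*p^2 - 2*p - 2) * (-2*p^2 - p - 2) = 4*p^5 + 8*p^4 + 11*p^3 + 12*p^2 + 6*p + 4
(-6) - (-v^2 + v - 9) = v^2 - v + 3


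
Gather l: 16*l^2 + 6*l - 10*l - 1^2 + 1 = 16*l^2 - 4*l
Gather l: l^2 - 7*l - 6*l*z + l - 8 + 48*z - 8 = l^2 + l*(-6*z - 6) + 48*z - 16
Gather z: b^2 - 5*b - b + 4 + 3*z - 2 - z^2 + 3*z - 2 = b^2 - 6*b - z^2 + 6*z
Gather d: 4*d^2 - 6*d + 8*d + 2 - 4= 4*d^2 + 2*d - 2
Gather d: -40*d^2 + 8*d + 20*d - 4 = -40*d^2 + 28*d - 4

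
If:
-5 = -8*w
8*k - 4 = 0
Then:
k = 1/2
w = 5/8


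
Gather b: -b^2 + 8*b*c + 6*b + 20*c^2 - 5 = -b^2 + b*(8*c + 6) + 20*c^2 - 5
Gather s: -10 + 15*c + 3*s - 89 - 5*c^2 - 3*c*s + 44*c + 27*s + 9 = -5*c^2 + 59*c + s*(30 - 3*c) - 90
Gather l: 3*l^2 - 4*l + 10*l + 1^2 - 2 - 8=3*l^2 + 6*l - 9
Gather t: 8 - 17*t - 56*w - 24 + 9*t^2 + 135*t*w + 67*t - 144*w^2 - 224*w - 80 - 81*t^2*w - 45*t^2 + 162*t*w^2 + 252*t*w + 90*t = t^2*(-81*w - 36) + t*(162*w^2 + 387*w + 140) - 144*w^2 - 280*w - 96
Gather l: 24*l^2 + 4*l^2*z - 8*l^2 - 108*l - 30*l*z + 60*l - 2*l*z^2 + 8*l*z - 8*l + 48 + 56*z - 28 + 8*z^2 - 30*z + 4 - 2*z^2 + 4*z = l^2*(4*z + 16) + l*(-2*z^2 - 22*z - 56) + 6*z^2 + 30*z + 24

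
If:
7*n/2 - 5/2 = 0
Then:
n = 5/7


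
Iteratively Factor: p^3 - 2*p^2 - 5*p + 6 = (p - 3)*(p^2 + p - 2) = (p - 3)*(p - 1)*(p + 2)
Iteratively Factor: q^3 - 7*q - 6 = (q + 2)*(q^2 - 2*q - 3) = (q - 3)*(q + 2)*(q + 1)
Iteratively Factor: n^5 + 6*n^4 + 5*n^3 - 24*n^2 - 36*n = (n)*(n^4 + 6*n^3 + 5*n^2 - 24*n - 36) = n*(n + 3)*(n^3 + 3*n^2 - 4*n - 12) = n*(n - 2)*(n + 3)*(n^2 + 5*n + 6) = n*(n - 2)*(n + 3)^2*(n + 2)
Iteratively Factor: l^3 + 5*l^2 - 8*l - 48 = (l - 3)*(l^2 + 8*l + 16) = (l - 3)*(l + 4)*(l + 4)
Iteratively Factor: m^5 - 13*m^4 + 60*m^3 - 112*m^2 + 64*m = (m - 1)*(m^4 - 12*m^3 + 48*m^2 - 64*m) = (m - 4)*(m - 1)*(m^3 - 8*m^2 + 16*m) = m*(m - 4)*(m - 1)*(m^2 - 8*m + 16) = m*(m - 4)^2*(m - 1)*(m - 4)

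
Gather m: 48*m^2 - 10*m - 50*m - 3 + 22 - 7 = 48*m^2 - 60*m + 12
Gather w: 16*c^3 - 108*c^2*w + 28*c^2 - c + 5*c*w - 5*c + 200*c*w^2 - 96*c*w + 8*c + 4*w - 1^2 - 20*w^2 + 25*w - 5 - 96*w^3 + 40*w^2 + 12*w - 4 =16*c^3 + 28*c^2 + 2*c - 96*w^3 + w^2*(200*c + 20) + w*(-108*c^2 - 91*c + 41) - 10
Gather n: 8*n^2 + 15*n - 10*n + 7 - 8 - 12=8*n^2 + 5*n - 13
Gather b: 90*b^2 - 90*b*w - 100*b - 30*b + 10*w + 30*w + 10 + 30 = 90*b^2 + b*(-90*w - 130) + 40*w + 40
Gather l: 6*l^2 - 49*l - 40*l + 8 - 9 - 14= 6*l^2 - 89*l - 15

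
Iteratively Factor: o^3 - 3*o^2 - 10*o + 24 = (o - 2)*(o^2 - o - 12) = (o - 2)*(o + 3)*(o - 4)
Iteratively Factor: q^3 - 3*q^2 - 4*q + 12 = (q + 2)*(q^2 - 5*q + 6) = (q - 2)*(q + 2)*(q - 3)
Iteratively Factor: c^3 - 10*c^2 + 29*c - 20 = (c - 5)*(c^2 - 5*c + 4) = (c - 5)*(c - 4)*(c - 1)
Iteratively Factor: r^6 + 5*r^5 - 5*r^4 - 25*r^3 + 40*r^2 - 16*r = (r + 4)*(r^5 + r^4 - 9*r^3 + 11*r^2 - 4*r) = (r + 4)^2*(r^4 - 3*r^3 + 3*r^2 - r) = r*(r + 4)^2*(r^3 - 3*r^2 + 3*r - 1) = r*(r - 1)*(r + 4)^2*(r^2 - 2*r + 1) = r*(r - 1)^2*(r + 4)^2*(r - 1)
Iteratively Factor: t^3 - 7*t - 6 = (t - 3)*(t^2 + 3*t + 2) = (t - 3)*(t + 2)*(t + 1)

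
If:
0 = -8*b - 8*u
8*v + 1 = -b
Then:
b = -8*v - 1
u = 8*v + 1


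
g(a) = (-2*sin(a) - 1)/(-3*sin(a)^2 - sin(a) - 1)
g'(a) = (6*sin(a)*cos(a) + cos(a))*(-2*sin(a) - 1)/(-3*sin(a)^2 - sin(a) - 1)^2 - 2*cos(a)/(-3*sin(a)^2 - sin(a) - 1) = (-6*sin(a)^2 - 6*sin(a) + 1)*cos(a)/(3*sin(a)^2 + sin(a) + 1)^2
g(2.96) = 1.06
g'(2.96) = 0.17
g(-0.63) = -0.12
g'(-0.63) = 0.94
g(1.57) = 0.60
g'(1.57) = -0.00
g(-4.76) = 0.60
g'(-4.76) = -0.02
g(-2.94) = 0.65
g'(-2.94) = -2.27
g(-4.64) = 0.60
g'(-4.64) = 0.03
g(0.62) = 0.83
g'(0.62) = -0.55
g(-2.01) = -0.32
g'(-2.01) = -0.10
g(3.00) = 1.07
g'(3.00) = -0.02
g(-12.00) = 0.86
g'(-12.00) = -0.58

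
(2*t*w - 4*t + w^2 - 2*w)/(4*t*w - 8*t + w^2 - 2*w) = (2*t + w)/(4*t + w)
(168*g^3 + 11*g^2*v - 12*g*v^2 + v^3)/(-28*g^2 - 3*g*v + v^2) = (-24*g^2 - 5*g*v + v^2)/(4*g + v)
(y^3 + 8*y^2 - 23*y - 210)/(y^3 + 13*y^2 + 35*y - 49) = (y^2 + y - 30)/(y^2 + 6*y - 7)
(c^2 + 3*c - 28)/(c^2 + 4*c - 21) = (c - 4)/(c - 3)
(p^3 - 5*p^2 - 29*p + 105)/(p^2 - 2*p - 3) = (p^2 - 2*p - 35)/(p + 1)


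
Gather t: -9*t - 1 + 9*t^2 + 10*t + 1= 9*t^2 + t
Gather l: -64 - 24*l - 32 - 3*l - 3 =-27*l - 99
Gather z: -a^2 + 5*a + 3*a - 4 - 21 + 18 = -a^2 + 8*a - 7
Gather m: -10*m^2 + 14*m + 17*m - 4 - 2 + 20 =-10*m^2 + 31*m + 14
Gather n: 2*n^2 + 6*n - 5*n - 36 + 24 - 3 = 2*n^2 + n - 15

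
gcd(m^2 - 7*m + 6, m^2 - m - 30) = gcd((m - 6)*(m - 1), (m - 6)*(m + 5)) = m - 6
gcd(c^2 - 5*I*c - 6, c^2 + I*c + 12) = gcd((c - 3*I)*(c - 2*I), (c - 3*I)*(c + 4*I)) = c - 3*I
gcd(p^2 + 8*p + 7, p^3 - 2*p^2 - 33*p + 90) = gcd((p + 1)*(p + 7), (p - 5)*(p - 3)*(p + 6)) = 1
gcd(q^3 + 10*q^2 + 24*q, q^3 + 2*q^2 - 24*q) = q^2 + 6*q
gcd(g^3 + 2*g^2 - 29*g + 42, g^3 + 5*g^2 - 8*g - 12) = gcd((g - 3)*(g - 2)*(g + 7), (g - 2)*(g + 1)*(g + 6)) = g - 2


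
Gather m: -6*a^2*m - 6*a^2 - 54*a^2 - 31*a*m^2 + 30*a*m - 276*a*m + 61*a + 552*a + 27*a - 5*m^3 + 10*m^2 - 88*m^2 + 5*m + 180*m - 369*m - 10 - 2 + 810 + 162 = -60*a^2 + 640*a - 5*m^3 + m^2*(-31*a - 78) + m*(-6*a^2 - 246*a - 184) + 960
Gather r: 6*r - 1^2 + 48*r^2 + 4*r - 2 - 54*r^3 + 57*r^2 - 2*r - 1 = -54*r^3 + 105*r^2 + 8*r - 4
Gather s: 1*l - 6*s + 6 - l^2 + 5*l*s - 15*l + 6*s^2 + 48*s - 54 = -l^2 - 14*l + 6*s^2 + s*(5*l + 42) - 48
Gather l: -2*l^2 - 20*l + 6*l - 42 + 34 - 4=-2*l^2 - 14*l - 12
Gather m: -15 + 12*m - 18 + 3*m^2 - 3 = 3*m^2 + 12*m - 36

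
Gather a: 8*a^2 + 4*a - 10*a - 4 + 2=8*a^2 - 6*a - 2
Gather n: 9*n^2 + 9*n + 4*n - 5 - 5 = 9*n^2 + 13*n - 10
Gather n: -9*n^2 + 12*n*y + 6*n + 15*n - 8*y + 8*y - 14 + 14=-9*n^2 + n*(12*y + 21)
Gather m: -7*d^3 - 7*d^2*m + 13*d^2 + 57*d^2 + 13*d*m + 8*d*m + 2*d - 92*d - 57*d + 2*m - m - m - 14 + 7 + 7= -7*d^3 + 70*d^2 - 147*d + m*(-7*d^2 + 21*d)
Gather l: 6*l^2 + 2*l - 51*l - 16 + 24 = 6*l^2 - 49*l + 8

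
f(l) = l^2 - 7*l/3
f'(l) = 2*l - 7/3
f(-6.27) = 53.94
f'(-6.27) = -14.87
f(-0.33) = 0.88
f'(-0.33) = -2.99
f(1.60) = -1.17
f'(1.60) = 0.87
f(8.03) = 45.74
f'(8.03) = 13.73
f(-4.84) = 34.72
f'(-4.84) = -12.01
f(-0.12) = 0.29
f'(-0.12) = -2.57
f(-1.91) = 8.10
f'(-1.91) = -6.15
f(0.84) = -1.25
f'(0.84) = -0.65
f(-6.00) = 50.00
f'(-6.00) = -14.33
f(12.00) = 116.00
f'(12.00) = 21.67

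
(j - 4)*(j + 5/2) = j^2 - 3*j/2 - 10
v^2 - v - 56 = (v - 8)*(v + 7)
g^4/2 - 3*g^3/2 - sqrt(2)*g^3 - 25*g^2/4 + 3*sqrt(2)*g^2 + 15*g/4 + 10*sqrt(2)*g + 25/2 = (g/2 + 1)*(g - 5)*(g - 5*sqrt(2)/2)*(g + sqrt(2)/2)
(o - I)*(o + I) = o^2 + 1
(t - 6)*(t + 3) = t^2 - 3*t - 18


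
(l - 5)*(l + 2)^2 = l^3 - l^2 - 16*l - 20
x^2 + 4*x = x*(x + 4)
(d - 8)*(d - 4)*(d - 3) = d^3 - 15*d^2 + 68*d - 96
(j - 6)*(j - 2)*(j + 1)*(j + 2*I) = j^4 - 7*j^3 + 2*I*j^3 + 4*j^2 - 14*I*j^2 + 12*j + 8*I*j + 24*I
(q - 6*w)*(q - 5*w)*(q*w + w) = q^3*w - 11*q^2*w^2 + q^2*w + 30*q*w^3 - 11*q*w^2 + 30*w^3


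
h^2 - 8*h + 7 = (h - 7)*(h - 1)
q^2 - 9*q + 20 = (q - 5)*(q - 4)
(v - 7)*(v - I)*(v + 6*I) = v^3 - 7*v^2 + 5*I*v^2 + 6*v - 35*I*v - 42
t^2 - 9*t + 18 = (t - 6)*(t - 3)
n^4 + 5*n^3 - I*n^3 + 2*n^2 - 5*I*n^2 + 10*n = n*(n + 5)*(n - 2*I)*(n + I)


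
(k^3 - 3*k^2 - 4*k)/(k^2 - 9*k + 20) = k*(k + 1)/(k - 5)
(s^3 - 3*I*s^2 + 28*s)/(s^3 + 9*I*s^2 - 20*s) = (s - 7*I)/(s + 5*I)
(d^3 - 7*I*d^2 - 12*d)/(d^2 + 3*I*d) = (d^2 - 7*I*d - 12)/(d + 3*I)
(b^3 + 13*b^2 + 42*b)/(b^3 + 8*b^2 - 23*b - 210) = b/(b - 5)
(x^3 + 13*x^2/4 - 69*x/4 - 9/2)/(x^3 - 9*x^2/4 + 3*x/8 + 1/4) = 2*(x^2 + 3*x - 18)/(2*x^2 - 5*x + 2)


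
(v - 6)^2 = v^2 - 12*v + 36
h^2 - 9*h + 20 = (h - 5)*(h - 4)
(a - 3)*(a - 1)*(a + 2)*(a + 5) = a^4 + 3*a^3 - 15*a^2 - 19*a + 30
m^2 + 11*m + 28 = (m + 4)*(m + 7)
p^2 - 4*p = p*(p - 4)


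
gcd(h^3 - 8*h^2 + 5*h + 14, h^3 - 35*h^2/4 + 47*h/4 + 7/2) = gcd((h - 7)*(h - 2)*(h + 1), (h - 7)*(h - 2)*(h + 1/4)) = h^2 - 9*h + 14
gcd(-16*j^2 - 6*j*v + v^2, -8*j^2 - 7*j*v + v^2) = -8*j + v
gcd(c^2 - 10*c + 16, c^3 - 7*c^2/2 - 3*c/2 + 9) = c - 2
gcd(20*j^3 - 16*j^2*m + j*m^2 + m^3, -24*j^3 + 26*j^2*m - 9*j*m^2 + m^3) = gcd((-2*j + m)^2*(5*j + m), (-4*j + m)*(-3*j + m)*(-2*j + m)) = 2*j - m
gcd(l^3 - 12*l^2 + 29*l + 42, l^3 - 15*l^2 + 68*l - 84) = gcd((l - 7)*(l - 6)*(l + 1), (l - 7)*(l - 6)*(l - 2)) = l^2 - 13*l + 42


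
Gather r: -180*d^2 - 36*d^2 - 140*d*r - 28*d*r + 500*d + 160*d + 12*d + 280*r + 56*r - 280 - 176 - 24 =-216*d^2 + 672*d + r*(336 - 168*d) - 480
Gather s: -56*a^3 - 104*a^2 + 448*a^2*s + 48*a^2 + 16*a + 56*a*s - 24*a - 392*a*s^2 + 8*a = -56*a^3 - 56*a^2 - 392*a*s^2 + s*(448*a^2 + 56*a)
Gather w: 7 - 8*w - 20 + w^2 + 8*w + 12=w^2 - 1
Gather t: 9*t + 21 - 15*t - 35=-6*t - 14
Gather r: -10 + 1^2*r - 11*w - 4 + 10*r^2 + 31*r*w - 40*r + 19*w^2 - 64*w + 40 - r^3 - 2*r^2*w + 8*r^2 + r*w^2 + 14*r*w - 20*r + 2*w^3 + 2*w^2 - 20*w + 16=-r^3 + r^2*(18 - 2*w) + r*(w^2 + 45*w - 59) + 2*w^3 + 21*w^2 - 95*w + 42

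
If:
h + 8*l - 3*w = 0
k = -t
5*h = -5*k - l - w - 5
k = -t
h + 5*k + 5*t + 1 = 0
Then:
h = -1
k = -11*w/40 - 1/40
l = 3*w/8 + 1/8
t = 11*w/40 + 1/40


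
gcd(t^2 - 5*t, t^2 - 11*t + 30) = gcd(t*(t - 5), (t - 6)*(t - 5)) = t - 5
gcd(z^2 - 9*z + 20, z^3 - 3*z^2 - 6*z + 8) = z - 4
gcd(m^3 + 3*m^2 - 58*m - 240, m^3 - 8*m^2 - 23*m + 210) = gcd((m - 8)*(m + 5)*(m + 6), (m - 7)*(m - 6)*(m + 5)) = m + 5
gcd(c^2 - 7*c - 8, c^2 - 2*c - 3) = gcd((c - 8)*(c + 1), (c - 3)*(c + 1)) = c + 1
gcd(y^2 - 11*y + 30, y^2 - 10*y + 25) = y - 5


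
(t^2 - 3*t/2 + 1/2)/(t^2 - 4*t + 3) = (t - 1/2)/(t - 3)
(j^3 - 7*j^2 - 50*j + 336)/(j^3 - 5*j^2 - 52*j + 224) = (j - 6)/(j - 4)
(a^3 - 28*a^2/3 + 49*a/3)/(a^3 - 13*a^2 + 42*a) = (a - 7/3)/(a - 6)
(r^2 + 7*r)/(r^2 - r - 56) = r/(r - 8)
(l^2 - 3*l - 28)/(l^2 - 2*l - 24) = (l - 7)/(l - 6)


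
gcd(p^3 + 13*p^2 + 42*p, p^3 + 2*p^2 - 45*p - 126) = p + 6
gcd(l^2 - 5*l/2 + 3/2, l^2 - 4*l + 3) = l - 1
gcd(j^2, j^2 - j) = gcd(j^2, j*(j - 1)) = j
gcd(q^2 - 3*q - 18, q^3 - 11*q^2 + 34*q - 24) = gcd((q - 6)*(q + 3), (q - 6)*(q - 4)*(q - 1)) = q - 6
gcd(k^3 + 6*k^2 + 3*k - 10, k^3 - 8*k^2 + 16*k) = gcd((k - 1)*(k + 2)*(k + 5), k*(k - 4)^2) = 1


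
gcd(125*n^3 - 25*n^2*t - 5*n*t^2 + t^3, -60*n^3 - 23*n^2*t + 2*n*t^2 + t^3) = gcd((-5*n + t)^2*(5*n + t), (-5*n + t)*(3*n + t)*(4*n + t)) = -5*n + t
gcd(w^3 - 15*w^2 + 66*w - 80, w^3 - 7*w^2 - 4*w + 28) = w - 2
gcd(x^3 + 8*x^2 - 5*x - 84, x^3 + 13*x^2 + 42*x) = x + 7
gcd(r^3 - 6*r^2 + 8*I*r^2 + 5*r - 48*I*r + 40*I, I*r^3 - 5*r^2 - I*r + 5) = r - 1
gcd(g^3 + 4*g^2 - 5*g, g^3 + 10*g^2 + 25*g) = g^2 + 5*g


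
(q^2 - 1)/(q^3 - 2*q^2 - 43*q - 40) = (q - 1)/(q^2 - 3*q - 40)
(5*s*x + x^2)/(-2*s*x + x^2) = (5*s + x)/(-2*s + x)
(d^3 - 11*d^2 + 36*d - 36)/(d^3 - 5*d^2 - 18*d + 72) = (d - 2)/(d + 4)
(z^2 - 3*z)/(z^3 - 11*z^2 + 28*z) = (z - 3)/(z^2 - 11*z + 28)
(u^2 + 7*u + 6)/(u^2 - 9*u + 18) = (u^2 + 7*u + 6)/(u^2 - 9*u + 18)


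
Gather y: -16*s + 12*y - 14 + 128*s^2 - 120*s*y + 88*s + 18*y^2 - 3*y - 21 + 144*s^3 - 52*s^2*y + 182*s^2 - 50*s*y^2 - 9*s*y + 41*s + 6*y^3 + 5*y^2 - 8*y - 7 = 144*s^3 + 310*s^2 + 113*s + 6*y^3 + y^2*(23 - 50*s) + y*(-52*s^2 - 129*s + 1) - 42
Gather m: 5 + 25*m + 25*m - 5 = 50*m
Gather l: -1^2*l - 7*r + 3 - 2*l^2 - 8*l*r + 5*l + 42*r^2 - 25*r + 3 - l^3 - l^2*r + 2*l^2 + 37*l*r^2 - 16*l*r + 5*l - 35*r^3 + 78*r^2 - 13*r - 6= -l^3 - l^2*r + l*(37*r^2 - 24*r + 9) - 35*r^3 + 120*r^2 - 45*r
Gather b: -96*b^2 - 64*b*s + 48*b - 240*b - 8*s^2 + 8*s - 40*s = -96*b^2 + b*(-64*s - 192) - 8*s^2 - 32*s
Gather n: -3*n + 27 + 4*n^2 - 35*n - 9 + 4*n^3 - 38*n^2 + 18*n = 4*n^3 - 34*n^2 - 20*n + 18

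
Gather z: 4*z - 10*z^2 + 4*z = -10*z^2 + 8*z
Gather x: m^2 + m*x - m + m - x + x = m^2 + m*x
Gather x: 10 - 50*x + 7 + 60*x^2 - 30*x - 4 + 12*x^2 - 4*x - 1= 72*x^2 - 84*x + 12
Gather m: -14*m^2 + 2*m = -14*m^2 + 2*m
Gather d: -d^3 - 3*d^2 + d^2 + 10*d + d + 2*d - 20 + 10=-d^3 - 2*d^2 + 13*d - 10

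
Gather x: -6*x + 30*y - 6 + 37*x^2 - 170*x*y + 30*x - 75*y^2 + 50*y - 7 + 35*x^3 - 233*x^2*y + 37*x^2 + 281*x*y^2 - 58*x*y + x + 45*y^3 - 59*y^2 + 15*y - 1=35*x^3 + x^2*(74 - 233*y) + x*(281*y^2 - 228*y + 25) + 45*y^3 - 134*y^2 + 95*y - 14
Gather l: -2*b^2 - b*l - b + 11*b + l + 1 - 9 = -2*b^2 + 10*b + l*(1 - b) - 8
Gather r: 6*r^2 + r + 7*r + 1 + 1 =6*r^2 + 8*r + 2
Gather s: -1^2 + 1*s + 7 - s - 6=0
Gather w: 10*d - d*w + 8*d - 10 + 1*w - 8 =18*d + w*(1 - d) - 18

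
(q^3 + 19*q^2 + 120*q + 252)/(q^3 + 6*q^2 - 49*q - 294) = (q + 6)/(q - 7)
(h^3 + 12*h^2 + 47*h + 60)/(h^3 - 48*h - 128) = (h^2 + 8*h + 15)/(h^2 - 4*h - 32)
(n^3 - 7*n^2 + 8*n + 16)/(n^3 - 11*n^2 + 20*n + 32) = (n - 4)/(n - 8)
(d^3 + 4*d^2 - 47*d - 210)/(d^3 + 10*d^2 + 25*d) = (d^2 - d - 42)/(d*(d + 5))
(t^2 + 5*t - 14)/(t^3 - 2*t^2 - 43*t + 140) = (t - 2)/(t^2 - 9*t + 20)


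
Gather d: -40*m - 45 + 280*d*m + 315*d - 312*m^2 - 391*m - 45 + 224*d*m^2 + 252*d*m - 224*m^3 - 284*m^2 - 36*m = d*(224*m^2 + 532*m + 315) - 224*m^3 - 596*m^2 - 467*m - 90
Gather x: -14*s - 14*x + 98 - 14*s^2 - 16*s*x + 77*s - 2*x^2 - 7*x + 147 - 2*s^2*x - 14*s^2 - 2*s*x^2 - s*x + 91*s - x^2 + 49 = -28*s^2 + 154*s + x^2*(-2*s - 3) + x*(-2*s^2 - 17*s - 21) + 294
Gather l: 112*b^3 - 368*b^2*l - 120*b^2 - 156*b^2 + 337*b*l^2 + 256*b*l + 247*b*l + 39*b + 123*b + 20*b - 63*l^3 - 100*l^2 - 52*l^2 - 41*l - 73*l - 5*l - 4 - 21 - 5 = 112*b^3 - 276*b^2 + 182*b - 63*l^3 + l^2*(337*b - 152) + l*(-368*b^2 + 503*b - 119) - 30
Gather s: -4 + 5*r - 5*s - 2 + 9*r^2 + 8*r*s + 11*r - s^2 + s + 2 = 9*r^2 + 16*r - s^2 + s*(8*r - 4) - 4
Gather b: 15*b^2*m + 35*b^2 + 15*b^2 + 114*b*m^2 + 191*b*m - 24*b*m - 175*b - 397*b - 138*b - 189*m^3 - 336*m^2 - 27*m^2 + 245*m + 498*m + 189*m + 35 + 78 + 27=b^2*(15*m + 50) + b*(114*m^2 + 167*m - 710) - 189*m^3 - 363*m^2 + 932*m + 140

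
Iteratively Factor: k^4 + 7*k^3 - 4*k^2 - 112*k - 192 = (k + 4)*(k^3 + 3*k^2 - 16*k - 48) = (k - 4)*(k + 4)*(k^2 + 7*k + 12) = (k - 4)*(k + 3)*(k + 4)*(k + 4)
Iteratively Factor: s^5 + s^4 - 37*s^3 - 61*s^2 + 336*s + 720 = (s - 5)*(s^4 + 6*s^3 - 7*s^2 - 96*s - 144) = (s - 5)*(s - 4)*(s^3 + 10*s^2 + 33*s + 36) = (s - 5)*(s - 4)*(s + 3)*(s^2 + 7*s + 12) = (s - 5)*(s - 4)*(s + 3)^2*(s + 4)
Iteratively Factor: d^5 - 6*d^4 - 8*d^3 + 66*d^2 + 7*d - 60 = (d + 1)*(d^4 - 7*d^3 - d^2 + 67*d - 60) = (d + 1)*(d + 3)*(d^3 - 10*d^2 + 29*d - 20) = (d - 4)*(d + 1)*(d + 3)*(d^2 - 6*d + 5) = (d - 4)*(d - 1)*(d + 1)*(d + 3)*(d - 5)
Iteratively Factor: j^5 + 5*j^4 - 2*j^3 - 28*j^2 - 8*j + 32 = (j + 2)*(j^4 + 3*j^3 - 8*j^2 - 12*j + 16) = (j - 1)*(j + 2)*(j^3 + 4*j^2 - 4*j - 16) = (j - 1)*(j + 2)*(j + 4)*(j^2 - 4) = (j - 1)*(j + 2)^2*(j + 4)*(j - 2)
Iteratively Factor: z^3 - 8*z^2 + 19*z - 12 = (z - 4)*(z^2 - 4*z + 3) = (z - 4)*(z - 3)*(z - 1)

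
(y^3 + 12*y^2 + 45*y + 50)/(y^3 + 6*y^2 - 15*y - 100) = (y + 2)/(y - 4)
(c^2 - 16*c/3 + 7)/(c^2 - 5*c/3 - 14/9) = 3*(c - 3)/(3*c + 2)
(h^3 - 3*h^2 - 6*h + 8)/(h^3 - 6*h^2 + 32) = (h - 1)/(h - 4)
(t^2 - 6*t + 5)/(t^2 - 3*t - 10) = (t - 1)/(t + 2)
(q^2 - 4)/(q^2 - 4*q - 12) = (q - 2)/(q - 6)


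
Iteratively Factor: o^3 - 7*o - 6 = (o + 1)*(o^2 - o - 6) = (o + 1)*(o + 2)*(o - 3)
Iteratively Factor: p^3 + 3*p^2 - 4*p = (p + 4)*(p^2 - p) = p*(p + 4)*(p - 1)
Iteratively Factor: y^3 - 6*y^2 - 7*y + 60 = (y + 3)*(y^2 - 9*y + 20) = (y - 5)*(y + 3)*(y - 4)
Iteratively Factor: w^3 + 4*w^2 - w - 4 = (w - 1)*(w^2 + 5*w + 4) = (w - 1)*(w + 1)*(w + 4)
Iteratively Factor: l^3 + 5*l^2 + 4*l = (l)*(l^2 + 5*l + 4) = l*(l + 4)*(l + 1)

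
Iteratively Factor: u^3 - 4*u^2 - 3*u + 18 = (u - 3)*(u^2 - u - 6) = (u - 3)*(u + 2)*(u - 3)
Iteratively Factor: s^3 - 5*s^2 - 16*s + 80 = (s + 4)*(s^2 - 9*s + 20) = (s - 4)*(s + 4)*(s - 5)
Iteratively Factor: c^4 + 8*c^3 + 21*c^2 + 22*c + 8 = (c + 1)*(c^3 + 7*c^2 + 14*c + 8) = (c + 1)*(c + 4)*(c^2 + 3*c + 2) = (c + 1)^2*(c + 4)*(c + 2)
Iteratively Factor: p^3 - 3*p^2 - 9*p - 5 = (p - 5)*(p^2 + 2*p + 1) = (p - 5)*(p + 1)*(p + 1)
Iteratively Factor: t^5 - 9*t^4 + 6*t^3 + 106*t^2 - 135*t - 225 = (t - 3)*(t^4 - 6*t^3 - 12*t^2 + 70*t + 75) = (t - 3)*(t + 1)*(t^3 - 7*t^2 - 5*t + 75) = (t - 5)*(t - 3)*(t + 1)*(t^2 - 2*t - 15) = (t - 5)*(t - 3)*(t + 1)*(t + 3)*(t - 5)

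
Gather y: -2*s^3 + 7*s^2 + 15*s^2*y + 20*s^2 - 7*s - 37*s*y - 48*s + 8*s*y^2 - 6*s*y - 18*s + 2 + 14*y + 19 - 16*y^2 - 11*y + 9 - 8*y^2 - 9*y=-2*s^3 + 27*s^2 - 73*s + y^2*(8*s - 24) + y*(15*s^2 - 43*s - 6) + 30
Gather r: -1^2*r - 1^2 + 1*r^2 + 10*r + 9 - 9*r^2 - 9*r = 8 - 8*r^2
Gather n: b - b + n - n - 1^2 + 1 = 0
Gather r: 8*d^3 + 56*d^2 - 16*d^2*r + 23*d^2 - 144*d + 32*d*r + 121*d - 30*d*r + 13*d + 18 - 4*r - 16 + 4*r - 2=8*d^3 + 79*d^2 - 10*d + r*(-16*d^2 + 2*d)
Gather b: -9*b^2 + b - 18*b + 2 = -9*b^2 - 17*b + 2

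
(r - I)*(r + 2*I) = r^2 + I*r + 2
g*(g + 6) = g^2 + 6*g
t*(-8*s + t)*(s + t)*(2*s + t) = -16*s^3*t - 22*s^2*t^2 - 5*s*t^3 + t^4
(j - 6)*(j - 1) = j^2 - 7*j + 6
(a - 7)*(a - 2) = a^2 - 9*a + 14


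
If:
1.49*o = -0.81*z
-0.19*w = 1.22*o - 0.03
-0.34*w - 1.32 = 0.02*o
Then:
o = 0.64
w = -3.92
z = -1.17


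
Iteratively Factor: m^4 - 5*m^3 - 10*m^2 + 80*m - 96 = (m - 3)*(m^3 - 2*m^2 - 16*m + 32) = (m - 4)*(m - 3)*(m^2 + 2*m - 8) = (m - 4)*(m - 3)*(m + 4)*(m - 2)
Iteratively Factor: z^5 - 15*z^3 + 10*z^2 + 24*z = (z + 1)*(z^4 - z^3 - 14*z^2 + 24*z) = z*(z + 1)*(z^3 - z^2 - 14*z + 24) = z*(z + 1)*(z + 4)*(z^2 - 5*z + 6) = z*(z - 2)*(z + 1)*(z + 4)*(z - 3)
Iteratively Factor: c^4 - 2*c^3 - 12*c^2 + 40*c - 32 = (c + 4)*(c^3 - 6*c^2 + 12*c - 8) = (c - 2)*(c + 4)*(c^2 - 4*c + 4) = (c - 2)^2*(c + 4)*(c - 2)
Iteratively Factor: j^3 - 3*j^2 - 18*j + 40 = (j - 5)*(j^2 + 2*j - 8) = (j - 5)*(j + 4)*(j - 2)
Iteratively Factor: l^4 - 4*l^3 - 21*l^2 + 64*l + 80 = (l + 4)*(l^3 - 8*l^2 + 11*l + 20) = (l + 1)*(l + 4)*(l^2 - 9*l + 20) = (l - 5)*(l + 1)*(l + 4)*(l - 4)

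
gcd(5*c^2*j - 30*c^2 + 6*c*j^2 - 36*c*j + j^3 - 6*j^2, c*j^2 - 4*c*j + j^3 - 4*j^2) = c + j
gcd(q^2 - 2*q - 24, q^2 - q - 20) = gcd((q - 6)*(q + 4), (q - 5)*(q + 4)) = q + 4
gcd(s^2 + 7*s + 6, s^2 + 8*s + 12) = s + 6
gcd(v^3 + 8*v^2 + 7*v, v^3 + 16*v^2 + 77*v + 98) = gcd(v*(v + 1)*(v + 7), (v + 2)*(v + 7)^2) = v + 7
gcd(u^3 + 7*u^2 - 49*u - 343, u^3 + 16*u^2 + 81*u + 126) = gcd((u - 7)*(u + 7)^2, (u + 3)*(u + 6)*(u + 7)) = u + 7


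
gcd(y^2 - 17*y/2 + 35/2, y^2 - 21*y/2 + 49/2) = y - 7/2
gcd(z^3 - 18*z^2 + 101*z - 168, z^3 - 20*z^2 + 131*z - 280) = z^2 - 15*z + 56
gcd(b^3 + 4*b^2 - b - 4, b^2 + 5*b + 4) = b^2 + 5*b + 4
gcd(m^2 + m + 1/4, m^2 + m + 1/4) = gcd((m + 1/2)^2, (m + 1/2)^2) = m^2 + m + 1/4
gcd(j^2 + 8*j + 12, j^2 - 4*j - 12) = j + 2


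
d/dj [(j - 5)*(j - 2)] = 2*j - 7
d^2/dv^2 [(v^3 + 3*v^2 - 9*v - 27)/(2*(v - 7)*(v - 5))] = 8*(17*v^3 - 207*v^2 + 699*v - 381)/(v^6 - 36*v^5 + 537*v^4 - 4248*v^3 + 18795*v^2 - 44100*v + 42875)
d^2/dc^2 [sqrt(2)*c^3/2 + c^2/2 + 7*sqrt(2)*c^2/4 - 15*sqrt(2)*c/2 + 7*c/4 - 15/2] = 3*sqrt(2)*c + 1 + 7*sqrt(2)/2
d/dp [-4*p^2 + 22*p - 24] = 22 - 8*p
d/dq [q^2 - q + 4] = 2*q - 1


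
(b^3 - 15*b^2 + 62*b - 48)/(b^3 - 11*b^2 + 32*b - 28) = (b^3 - 15*b^2 + 62*b - 48)/(b^3 - 11*b^2 + 32*b - 28)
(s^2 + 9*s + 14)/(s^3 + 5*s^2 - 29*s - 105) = (s + 2)/(s^2 - 2*s - 15)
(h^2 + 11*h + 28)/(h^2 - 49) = (h + 4)/(h - 7)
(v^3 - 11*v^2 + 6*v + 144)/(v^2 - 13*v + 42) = (v^2 - 5*v - 24)/(v - 7)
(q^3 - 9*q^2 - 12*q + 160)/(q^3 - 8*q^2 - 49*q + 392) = (q^2 - q - 20)/(q^2 - 49)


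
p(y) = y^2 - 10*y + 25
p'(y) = 2*y - 10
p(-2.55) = 57.00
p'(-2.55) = -15.10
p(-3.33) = 69.39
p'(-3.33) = -16.66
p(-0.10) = 26.01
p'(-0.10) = -10.20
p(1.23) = 14.21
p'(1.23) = -7.54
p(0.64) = 19.01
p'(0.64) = -8.72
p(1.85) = 9.92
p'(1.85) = -6.30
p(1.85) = 9.92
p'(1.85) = -6.30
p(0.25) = 22.56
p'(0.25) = -9.50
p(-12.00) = 289.00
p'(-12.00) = -34.00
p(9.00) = 16.00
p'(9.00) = 8.00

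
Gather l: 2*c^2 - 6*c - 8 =2*c^2 - 6*c - 8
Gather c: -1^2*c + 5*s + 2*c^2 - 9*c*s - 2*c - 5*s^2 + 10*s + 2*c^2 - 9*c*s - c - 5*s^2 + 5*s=4*c^2 + c*(-18*s - 4) - 10*s^2 + 20*s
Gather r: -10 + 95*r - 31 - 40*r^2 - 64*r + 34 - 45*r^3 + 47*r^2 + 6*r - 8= -45*r^3 + 7*r^2 + 37*r - 15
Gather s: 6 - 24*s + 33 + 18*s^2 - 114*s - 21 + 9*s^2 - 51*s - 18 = 27*s^2 - 189*s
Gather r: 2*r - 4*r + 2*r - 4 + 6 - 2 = 0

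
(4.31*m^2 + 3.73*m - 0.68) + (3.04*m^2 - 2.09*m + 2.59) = 7.35*m^2 + 1.64*m + 1.91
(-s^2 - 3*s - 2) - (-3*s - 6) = 4 - s^2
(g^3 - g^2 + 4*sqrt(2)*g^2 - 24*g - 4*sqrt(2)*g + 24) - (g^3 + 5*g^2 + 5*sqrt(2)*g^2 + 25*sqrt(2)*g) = -6*g^2 - sqrt(2)*g^2 - 29*sqrt(2)*g - 24*g + 24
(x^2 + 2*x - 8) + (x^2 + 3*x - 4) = 2*x^2 + 5*x - 12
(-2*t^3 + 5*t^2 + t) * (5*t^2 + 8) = -10*t^5 + 25*t^4 - 11*t^3 + 40*t^2 + 8*t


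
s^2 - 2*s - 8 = (s - 4)*(s + 2)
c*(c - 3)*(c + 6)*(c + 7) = c^4 + 10*c^3 + 3*c^2 - 126*c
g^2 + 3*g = g*(g + 3)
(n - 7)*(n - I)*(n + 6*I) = n^3 - 7*n^2 + 5*I*n^2 + 6*n - 35*I*n - 42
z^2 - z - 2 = (z - 2)*(z + 1)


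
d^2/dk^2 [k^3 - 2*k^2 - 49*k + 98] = 6*k - 4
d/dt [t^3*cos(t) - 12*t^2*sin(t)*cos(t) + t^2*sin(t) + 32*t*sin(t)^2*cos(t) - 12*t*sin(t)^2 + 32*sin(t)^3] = -t^3*sin(t) + 24*t^2*sin(t)^2 + 4*t^2*cos(t) - 12*t^2 - 96*t*sin(t)^3 - 48*t*sin(t)*cos(t) + 66*t*sin(t) + 128*sin(t)^2*cos(t) - 12*sin(t)^2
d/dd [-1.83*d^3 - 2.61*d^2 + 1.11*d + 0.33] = -5.49*d^2 - 5.22*d + 1.11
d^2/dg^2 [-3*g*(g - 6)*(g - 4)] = 60 - 18*g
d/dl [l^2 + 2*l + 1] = 2*l + 2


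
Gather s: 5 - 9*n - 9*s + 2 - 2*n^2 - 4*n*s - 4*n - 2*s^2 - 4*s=-2*n^2 - 13*n - 2*s^2 + s*(-4*n - 13) + 7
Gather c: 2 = 2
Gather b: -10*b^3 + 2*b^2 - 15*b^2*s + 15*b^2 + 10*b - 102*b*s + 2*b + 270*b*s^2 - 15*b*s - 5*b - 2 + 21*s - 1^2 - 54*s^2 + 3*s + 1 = -10*b^3 + b^2*(17 - 15*s) + b*(270*s^2 - 117*s + 7) - 54*s^2 + 24*s - 2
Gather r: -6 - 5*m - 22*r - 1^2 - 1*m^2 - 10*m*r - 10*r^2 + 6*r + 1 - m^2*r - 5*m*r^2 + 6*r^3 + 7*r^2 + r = -m^2 - 5*m + 6*r^3 + r^2*(-5*m - 3) + r*(-m^2 - 10*m - 15) - 6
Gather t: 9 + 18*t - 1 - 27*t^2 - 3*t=-27*t^2 + 15*t + 8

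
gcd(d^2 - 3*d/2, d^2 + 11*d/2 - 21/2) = d - 3/2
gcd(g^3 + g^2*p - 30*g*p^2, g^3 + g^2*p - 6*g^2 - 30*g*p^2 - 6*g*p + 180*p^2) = -g^2 - g*p + 30*p^2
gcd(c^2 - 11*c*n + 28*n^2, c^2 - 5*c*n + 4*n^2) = c - 4*n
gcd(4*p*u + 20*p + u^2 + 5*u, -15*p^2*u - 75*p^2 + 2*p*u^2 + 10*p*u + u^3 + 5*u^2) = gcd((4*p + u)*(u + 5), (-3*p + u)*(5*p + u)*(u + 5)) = u + 5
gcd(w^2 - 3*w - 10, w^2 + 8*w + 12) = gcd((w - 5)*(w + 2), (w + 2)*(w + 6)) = w + 2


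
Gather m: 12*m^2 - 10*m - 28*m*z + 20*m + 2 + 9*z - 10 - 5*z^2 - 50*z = 12*m^2 + m*(10 - 28*z) - 5*z^2 - 41*z - 8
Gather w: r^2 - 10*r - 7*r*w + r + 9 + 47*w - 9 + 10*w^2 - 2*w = r^2 - 9*r + 10*w^2 + w*(45 - 7*r)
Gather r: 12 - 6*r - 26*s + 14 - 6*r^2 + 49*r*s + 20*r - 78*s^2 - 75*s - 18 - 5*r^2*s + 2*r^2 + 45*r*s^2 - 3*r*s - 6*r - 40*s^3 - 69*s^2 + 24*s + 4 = r^2*(-5*s - 4) + r*(45*s^2 + 46*s + 8) - 40*s^3 - 147*s^2 - 77*s + 12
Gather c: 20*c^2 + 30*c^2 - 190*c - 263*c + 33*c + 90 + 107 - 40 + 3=50*c^2 - 420*c + 160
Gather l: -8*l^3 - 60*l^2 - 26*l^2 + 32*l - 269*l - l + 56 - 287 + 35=-8*l^3 - 86*l^2 - 238*l - 196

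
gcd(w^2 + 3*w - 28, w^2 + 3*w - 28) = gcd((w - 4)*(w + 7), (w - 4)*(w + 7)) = w^2 + 3*w - 28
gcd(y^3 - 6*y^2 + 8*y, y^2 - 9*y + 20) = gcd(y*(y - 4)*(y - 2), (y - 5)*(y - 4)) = y - 4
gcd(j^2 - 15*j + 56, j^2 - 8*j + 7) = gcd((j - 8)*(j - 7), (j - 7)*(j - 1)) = j - 7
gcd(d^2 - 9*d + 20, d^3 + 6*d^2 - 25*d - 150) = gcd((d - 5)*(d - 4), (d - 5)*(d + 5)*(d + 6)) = d - 5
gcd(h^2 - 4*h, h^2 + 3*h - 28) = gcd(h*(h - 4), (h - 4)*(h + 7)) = h - 4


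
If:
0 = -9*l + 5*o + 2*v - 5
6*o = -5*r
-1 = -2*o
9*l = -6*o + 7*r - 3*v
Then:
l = -73/150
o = 1/2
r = -3/5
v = -47/50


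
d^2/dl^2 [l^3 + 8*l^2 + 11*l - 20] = 6*l + 16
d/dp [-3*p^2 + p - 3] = 1 - 6*p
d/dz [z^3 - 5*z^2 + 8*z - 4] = 3*z^2 - 10*z + 8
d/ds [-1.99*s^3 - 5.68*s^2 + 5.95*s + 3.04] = -5.97*s^2 - 11.36*s + 5.95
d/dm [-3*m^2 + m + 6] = 1 - 6*m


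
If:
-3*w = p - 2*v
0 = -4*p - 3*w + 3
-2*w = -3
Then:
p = -3/8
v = 33/16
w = 3/2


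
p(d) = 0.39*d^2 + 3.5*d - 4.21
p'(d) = 0.78*d + 3.5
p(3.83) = 14.92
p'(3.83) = 6.49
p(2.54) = 7.20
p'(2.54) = 5.48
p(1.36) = 1.27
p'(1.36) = 4.56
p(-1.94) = -9.53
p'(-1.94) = 1.99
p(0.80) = -1.16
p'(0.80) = 4.12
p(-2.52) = -10.55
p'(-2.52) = 1.53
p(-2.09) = -9.82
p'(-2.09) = 1.87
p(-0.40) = -5.55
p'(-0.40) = 3.19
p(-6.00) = -11.17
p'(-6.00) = -1.18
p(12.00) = 93.95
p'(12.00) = 12.86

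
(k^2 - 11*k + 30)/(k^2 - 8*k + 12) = (k - 5)/(k - 2)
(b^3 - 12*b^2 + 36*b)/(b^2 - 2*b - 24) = b*(b - 6)/(b + 4)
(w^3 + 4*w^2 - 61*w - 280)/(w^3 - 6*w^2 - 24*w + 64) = (w^2 + 12*w + 35)/(w^2 + 2*w - 8)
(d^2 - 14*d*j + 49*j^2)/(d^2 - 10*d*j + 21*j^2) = (d - 7*j)/(d - 3*j)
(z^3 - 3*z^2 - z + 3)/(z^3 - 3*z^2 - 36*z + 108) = (z^2 - 1)/(z^2 - 36)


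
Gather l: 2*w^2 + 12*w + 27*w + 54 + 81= 2*w^2 + 39*w + 135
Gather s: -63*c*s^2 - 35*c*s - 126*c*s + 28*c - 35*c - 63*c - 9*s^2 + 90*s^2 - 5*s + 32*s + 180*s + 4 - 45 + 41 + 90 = -70*c + s^2*(81 - 63*c) + s*(207 - 161*c) + 90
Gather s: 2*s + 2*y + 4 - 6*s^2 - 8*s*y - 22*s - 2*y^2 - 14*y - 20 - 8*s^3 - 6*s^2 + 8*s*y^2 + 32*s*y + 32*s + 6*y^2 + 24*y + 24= -8*s^3 - 12*s^2 + s*(8*y^2 + 24*y + 12) + 4*y^2 + 12*y + 8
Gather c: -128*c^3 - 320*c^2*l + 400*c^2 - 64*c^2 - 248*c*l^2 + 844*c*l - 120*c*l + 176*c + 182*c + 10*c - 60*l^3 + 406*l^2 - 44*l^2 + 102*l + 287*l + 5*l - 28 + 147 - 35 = -128*c^3 + c^2*(336 - 320*l) + c*(-248*l^2 + 724*l + 368) - 60*l^3 + 362*l^2 + 394*l + 84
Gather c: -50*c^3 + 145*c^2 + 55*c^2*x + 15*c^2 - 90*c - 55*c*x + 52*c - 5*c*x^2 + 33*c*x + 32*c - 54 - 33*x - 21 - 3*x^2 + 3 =-50*c^3 + c^2*(55*x + 160) + c*(-5*x^2 - 22*x - 6) - 3*x^2 - 33*x - 72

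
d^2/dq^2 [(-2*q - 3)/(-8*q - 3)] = 288/(8*q + 3)^3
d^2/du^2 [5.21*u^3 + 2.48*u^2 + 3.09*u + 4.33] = 31.26*u + 4.96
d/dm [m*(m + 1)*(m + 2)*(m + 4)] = 4*m^3 + 21*m^2 + 28*m + 8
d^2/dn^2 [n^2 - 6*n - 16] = 2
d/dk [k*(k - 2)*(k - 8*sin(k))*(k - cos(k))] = k*(k - 2)*(k - 8*sin(k))*(sin(k) + 1) - k*(k - 2)*(k - cos(k))*(8*cos(k) - 1) + k*(k - 8*sin(k))*(k - cos(k)) + (k - 2)*(k - 8*sin(k))*(k - cos(k))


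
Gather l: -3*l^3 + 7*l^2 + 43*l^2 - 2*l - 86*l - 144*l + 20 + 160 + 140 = -3*l^3 + 50*l^2 - 232*l + 320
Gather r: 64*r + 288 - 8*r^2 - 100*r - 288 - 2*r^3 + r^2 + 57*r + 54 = -2*r^3 - 7*r^2 + 21*r + 54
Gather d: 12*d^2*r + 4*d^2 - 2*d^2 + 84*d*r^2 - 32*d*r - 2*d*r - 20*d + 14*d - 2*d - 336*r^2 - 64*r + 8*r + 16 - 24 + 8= d^2*(12*r + 2) + d*(84*r^2 - 34*r - 8) - 336*r^2 - 56*r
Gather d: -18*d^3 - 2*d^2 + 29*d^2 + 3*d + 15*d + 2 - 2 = -18*d^3 + 27*d^2 + 18*d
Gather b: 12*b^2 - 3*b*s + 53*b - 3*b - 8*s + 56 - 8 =12*b^2 + b*(50 - 3*s) - 8*s + 48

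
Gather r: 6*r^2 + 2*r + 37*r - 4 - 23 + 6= 6*r^2 + 39*r - 21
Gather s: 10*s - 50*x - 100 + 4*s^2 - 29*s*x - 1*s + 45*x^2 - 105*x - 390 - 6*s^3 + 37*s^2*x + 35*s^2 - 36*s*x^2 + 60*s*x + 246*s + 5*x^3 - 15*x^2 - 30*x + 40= -6*s^3 + s^2*(37*x + 39) + s*(-36*x^2 + 31*x + 255) + 5*x^3 + 30*x^2 - 185*x - 450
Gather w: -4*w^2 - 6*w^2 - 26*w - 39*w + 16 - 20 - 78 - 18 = -10*w^2 - 65*w - 100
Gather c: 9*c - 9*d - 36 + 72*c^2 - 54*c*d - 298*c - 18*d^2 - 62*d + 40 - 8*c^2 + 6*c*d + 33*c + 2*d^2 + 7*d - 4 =64*c^2 + c*(-48*d - 256) - 16*d^2 - 64*d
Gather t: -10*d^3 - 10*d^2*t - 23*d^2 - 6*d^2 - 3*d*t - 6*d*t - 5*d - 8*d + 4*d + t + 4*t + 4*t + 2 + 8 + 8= -10*d^3 - 29*d^2 - 9*d + t*(-10*d^2 - 9*d + 9) + 18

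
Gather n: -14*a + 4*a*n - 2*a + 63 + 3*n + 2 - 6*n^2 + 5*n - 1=-16*a - 6*n^2 + n*(4*a + 8) + 64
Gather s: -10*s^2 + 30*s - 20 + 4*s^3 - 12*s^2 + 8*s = 4*s^3 - 22*s^2 + 38*s - 20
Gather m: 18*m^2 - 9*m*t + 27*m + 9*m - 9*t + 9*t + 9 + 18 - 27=18*m^2 + m*(36 - 9*t)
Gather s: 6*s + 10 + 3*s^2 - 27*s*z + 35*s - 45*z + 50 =3*s^2 + s*(41 - 27*z) - 45*z + 60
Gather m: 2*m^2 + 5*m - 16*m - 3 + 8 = 2*m^2 - 11*m + 5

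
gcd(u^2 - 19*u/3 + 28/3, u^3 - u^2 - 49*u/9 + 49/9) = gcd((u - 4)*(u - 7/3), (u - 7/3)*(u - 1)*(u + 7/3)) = u - 7/3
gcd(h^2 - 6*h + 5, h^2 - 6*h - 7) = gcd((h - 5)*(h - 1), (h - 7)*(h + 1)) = 1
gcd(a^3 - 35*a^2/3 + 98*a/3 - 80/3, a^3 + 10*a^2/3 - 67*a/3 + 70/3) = a^2 - 11*a/3 + 10/3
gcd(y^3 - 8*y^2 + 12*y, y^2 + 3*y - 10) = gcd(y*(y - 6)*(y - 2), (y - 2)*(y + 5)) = y - 2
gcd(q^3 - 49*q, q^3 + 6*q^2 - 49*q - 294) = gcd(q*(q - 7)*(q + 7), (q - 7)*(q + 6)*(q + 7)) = q^2 - 49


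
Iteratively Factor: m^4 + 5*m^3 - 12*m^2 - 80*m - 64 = (m - 4)*(m^3 + 9*m^2 + 24*m + 16) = (m - 4)*(m + 4)*(m^2 + 5*m + 4) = (m - 4)*(m + 1)*(m + 4)*(m + 4)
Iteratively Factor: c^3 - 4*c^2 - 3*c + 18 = (c - 3)*(c^2 - c - 6) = (c - 3)*(c + 2)*(c - 3)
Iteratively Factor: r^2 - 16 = (r + 4)*(r - 4)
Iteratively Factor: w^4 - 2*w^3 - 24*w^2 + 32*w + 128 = (w + 2)*(w^3 - 4*w^2 - 16*w + 64) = (w + 2)*(w + 4)*(w^2 - 8*w + 16) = (w - 4)*(w + 2)*(w + 4)*(w - 4)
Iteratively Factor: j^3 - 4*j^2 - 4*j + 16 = (j - 4)*(j^2 - 4) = (j - 4)*(j + 2)*(j - 2)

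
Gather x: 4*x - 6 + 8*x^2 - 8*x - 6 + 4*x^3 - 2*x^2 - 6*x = 4*x^3 + 6*x^2 - 10*x - 12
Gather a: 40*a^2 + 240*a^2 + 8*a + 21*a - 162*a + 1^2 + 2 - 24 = 280*a^2 - 133*a - 21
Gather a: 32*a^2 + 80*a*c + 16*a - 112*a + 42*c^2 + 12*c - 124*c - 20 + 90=32*a^2 + a*(80*c - 96) + 42*c^2 - 112*c + 70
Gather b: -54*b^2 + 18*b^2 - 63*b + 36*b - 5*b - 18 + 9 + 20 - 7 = -36*b^2 - 32*b + 4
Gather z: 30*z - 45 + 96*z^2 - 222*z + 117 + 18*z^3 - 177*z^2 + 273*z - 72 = 18*z^3 - 81*z^2 + 81*z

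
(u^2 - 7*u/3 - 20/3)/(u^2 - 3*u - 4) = (u + 5/3)/(u + 1)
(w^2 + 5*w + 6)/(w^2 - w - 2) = (w^2 + 5*w + 6)/(w^2 - w - 2)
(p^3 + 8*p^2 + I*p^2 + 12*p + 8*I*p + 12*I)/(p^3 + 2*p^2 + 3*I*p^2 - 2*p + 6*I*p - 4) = (p + 6)/(p + 2*I)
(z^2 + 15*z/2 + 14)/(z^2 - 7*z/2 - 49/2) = (z + 4)/(z - 7)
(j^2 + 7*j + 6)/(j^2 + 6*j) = (j + 1)/j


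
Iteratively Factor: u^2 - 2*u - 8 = (u - 4)*(u + 2)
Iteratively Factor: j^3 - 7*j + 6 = (j + 3)*(j^2 - 3*j + 2) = (j - 2)*(j + 3)*(j - 1)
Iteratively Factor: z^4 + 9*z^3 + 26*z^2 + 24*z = (z + 4)*(z^3 + 5*z^2 + 6*z) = z*(z + 4)*(z^2 + 5*z + 6) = z*(z + 2)*(z + 4)*(z + 3)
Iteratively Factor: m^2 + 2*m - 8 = (m - 2)*(m + 4)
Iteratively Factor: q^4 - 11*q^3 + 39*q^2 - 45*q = (q - 5)*(q^3 - 6*q^2 + 9*q) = q*(q - 5)*(q^2 - 6*q + 9) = q*(q - 5)*(q - 3)*(q - 3)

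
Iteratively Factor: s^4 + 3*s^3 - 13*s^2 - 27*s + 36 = (s + 3)*(s^3 - 13*s + 12) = (s - 1)*(s + 3)*(s^2 + s - 12) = (s - 3)*(s - 1)*(s + 3)*(s + 4)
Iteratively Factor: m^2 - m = (m - 1)*(m)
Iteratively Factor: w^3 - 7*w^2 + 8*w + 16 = (w - 4)*(w^2 - 3*w - 4) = (w - 4)*(w + 1)*(w - 4)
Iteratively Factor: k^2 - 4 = (k + 2)*(k - 2)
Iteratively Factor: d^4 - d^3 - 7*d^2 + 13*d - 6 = (d - 2)*(d^3 + d^2 - 5*d + 3) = (d - 2)*(d - 1)*(d^2 + 2*d - 3) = (d - 2)*(d - 1)*(d + 3)*(d - 1)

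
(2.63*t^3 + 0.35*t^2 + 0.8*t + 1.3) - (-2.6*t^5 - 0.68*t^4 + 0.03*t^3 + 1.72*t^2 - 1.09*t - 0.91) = 2.6*t^5 + 0.68*t^4 + 2.6*t^3 - 1.37*t^2 + 1.89*t + 2.21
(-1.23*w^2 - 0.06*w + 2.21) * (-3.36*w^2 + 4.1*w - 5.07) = 4.1328*w^4 - 4.8414*w^3 - 1.4355*w^2 + 9.3652*w - 11.2047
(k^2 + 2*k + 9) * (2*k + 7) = 2*k^3 + 11*k^2 + 32*k + 63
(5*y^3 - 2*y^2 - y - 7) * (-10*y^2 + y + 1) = -50*y^5 + 25*y^4 + 13*y^3 + 67*y^2 - 8*y - 7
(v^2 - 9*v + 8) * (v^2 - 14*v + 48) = v^4 - 23*v^3 + 182*v^2 - 544*v + 384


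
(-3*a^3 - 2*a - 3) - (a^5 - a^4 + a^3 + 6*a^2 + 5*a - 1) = -a^5 + a^4 - 4*a^3 - 6*a^2 - 7*a - 2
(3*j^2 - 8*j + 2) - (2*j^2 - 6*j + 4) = j^2 - 2*j - 2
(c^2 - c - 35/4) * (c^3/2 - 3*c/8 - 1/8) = c^5/2 - c^4/2 - 19*c^3/4 + c^2/4 + 109*c/32 + 35/32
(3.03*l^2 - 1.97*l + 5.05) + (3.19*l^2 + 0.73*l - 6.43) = 6.22*l^2 - 1.24*l - 1.38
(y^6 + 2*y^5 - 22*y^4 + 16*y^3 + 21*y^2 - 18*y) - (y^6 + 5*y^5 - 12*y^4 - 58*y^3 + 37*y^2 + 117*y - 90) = -3*y^5 - 10*y^4 + 74*y^3 - 16*y^2 - 135*y + 90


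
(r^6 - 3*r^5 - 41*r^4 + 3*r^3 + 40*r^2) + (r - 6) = r^6 - 3*r^5 - 41*r^4 + 3*r^3 + 40*r^2 + r - 6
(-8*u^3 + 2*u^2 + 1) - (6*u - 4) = -8*u^3 + 2*u^2 - 6*u + 5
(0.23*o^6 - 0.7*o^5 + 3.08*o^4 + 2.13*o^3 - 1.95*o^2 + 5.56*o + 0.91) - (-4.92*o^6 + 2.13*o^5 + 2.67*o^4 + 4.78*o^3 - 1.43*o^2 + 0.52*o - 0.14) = 5.15*o^6 - 2.83*o^5 + 0.41*o^4 - 2.65*o^3 - 0.52*o^2 + 5.04*o + 1.05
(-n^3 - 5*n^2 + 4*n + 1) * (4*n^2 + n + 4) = -4*n^5 - 21*n^4 + 7*n^3 - 12*n^2 + 17*n + 4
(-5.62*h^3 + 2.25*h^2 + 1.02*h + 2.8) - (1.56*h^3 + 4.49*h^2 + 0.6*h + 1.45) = -7.18*h^3 - 2.24*h^2 + 0.42*h + 1.35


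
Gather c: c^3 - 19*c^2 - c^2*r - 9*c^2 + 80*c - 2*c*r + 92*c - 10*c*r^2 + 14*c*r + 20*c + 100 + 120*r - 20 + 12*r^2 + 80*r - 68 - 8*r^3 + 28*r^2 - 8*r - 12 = c^3 + c^2*(-r - 28) + c*(-10*r^2 + 12*r + 192) - 8*r^3 + 40*r^2 + 192*r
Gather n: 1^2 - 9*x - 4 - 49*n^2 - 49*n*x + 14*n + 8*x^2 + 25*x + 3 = -49*n^2 + n*(14 - 49*x) + 8*x^2 + 16*x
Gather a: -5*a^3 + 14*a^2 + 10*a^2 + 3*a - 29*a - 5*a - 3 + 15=-5*a^3 + 24*a^2 - 31*a + 12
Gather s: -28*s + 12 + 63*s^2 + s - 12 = 63*s^2 - 27*s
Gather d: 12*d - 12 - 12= 12*d - 24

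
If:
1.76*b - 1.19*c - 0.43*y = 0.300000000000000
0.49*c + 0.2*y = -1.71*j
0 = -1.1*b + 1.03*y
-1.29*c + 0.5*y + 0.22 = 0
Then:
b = 0.62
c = 0.43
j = -0.20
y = 0.66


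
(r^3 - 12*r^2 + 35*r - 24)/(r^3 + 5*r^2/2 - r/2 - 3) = 2*(r^2 - 11*r + 24)/(2*r^2 + 7*r + 6)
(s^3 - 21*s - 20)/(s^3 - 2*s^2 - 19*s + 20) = (s + 1)/(s - 1)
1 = 1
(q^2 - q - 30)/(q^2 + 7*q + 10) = (q - 6)/(q + 2)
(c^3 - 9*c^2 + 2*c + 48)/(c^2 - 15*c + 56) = (c^2 - c - 6)/(c - 7)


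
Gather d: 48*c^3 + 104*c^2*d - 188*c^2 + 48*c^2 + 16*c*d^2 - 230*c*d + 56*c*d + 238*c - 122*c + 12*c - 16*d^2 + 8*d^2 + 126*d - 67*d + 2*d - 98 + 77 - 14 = 48*c^3 - 140*c^2 + 128*c + d^2*(16*c - 8) + d*(104*c^2 - 174*c + 61) - 35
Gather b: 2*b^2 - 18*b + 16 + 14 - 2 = 2*b^2 - 18*b + 28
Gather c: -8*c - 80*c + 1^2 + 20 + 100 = 121 - 88*c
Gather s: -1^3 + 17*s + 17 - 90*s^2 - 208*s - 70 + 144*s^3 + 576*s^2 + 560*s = 144*s^3 + 486*s^2 + 369*s - 54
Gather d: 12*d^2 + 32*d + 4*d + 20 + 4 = 12*d^2 + 36*d + 24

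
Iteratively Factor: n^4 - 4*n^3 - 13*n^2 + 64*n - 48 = (n - 1)*(n^3 - 3*n^2 - 16*n + 48) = (n - 3)*(n - 1)*(n^2 - 16) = (n - 4)*(n - 3)*(n - 1)*(n + 4)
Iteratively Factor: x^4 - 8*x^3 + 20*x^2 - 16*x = (x - 4)*(x^3 - 4*x^2 + 4*x) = (x - 4)*(x - 2)*(x^2 - 2*x) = (x - 4)*(x - 2)^2*(x)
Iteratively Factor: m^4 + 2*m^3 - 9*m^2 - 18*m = (m + 2)*(m^3 - 9*m) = (m - 3)*(m + 2)*(m^2 + 3*m) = m*(m - 3)*(m + 2)*(m + 3)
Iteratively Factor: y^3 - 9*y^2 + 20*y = (y)*(y^2 - 9*y + 20) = y*(y - 4)*(y - 5)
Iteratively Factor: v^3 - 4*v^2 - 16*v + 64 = (v - 4)*(v^2 - 16) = (v - 4)*(v + 4)*(v - 4)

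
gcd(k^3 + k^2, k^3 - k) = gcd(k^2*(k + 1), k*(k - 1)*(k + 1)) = k^2 + k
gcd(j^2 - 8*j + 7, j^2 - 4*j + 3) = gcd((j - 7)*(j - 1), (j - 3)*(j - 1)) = j - 1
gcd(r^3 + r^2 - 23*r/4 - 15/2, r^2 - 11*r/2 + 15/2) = r - 5/2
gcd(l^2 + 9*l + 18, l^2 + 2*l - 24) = l + 6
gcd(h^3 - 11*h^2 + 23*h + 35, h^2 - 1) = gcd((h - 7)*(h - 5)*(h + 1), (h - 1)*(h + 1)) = h + 1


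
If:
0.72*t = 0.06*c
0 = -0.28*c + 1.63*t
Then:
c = 0.00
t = 0.00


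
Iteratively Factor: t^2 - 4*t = (t - 4)*(t)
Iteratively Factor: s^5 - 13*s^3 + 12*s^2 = (s - 1)*(s^4 + s^3 - 12*s^2) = s*(s - 1)*(s^3 + s^2 - 12*s) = s*(s - 1)*(s + 4)*(s^2 - 3*s) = s^2*(s - 1)*(s + 4)*(s - 3)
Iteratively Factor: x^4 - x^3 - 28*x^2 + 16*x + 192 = (x - 4)*(x^3 + 3*x^2 - 16*x - 48) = (x - 4)^2*(x^2 + 7*x + 12) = (x - 4)^2*(x + 4)*(x + 3)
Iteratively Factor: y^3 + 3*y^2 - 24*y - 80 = (y + 4)*(y^2 - y - 20) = (y - 5)*(y + 4)*(y + 4)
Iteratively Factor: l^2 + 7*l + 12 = (l + 3)*(l + 4)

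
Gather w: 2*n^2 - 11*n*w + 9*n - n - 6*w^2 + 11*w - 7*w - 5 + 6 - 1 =2*n^2 + 8*n - 6*w^2 + w*(4 - 11*n)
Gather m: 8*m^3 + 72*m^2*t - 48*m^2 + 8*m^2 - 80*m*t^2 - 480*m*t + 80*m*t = 8*m^3 + m^2*(72*t - 40) + m*(-80*t^2 - 400*t)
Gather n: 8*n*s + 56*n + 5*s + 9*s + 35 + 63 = n*(8*s + 56) + 14*s + 98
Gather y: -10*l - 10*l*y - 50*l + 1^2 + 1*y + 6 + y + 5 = -60*l + y*(2 - 10*l) + 12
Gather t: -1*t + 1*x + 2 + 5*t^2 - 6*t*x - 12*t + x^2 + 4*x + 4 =5*t^2 + t*(-6*x - 13) + x^2 + 5*x + 6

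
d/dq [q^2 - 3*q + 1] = 2*q - 3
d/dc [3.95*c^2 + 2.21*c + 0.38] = 7.9*c + 2.21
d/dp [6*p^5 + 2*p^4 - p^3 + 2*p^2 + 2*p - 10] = 30*p^4 + 8*p^3 - 3*p^2 + 4*p + 2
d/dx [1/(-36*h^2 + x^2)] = -2*x/(36*h^2 - x^2)^2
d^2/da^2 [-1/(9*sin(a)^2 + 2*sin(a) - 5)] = 2*(162*sin(a)^4 + 27*sin(a)^3 - 151*sin(a)^2 - 49*sin(a) - 49)/(9*sin(a)^2 + 2*sin(a) - 5)^3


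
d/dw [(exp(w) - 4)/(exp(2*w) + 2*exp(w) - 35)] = (-2*(exp(w) - 4)*(exp(w) + 1) + exp(2*w) + 2*exp(w) - 35)*exp(w)/(exp(2*w) + 2*exp(w) - 35)^2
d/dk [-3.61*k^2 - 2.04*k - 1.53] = -7.22*k - 2.04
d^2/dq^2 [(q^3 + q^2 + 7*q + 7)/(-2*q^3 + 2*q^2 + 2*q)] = (-2*q^6 - 24*q^5 - 24*q^4 + 42*q^3 - 21*q - 7)/(q^3*(q^6 - 3*q^5 + 5*q^3 - 3*q - 1))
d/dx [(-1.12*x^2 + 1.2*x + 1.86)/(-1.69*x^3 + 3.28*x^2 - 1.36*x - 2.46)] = (-1.8928*x^4 + 4.056*x^3 + 7.0174*x^2 - 6.6912*x - 0.4224)/(2.8561*x^6 - 11.0864*x^5 + 15.3552*x^4 - 0.6068*x^3 - 14.288*x^2 + 6.6912*x + 6.0516)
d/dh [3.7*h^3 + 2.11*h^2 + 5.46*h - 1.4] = 11.1*h^2 + 4.22*h + 5.46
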